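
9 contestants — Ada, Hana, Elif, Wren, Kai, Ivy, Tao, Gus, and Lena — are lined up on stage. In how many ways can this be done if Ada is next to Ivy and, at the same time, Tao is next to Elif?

20160

Treat {Ada,Ivy} as one block (2 orders) and {Tao,Elif} as another (2 orders).
That leaves 7 units to arrange: 2 × 2 × 7! = 4 × 5040 = 20160.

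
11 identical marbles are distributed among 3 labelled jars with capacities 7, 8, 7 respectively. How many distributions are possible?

By stars and bars, unrestricted non-negative solutions to x_1+…+x_3 = 11 number C(11+2,2) = 78.
Subtract solutions that violate a single cap (substitute x_i' = x_i − (cap_i+1)): x_1 ≥ 8 gives C(5,2) = 10; x_2 ≥ 9 gives C(4,2) = 6; x_3 ≥ 8 gives C(5,2) = 10. Together 26.
No two caps can be exceeded simultaneously, so the pair terms are all 0.
By inclusion–exclusion the count is 78 − 26 + 0 = 52.

52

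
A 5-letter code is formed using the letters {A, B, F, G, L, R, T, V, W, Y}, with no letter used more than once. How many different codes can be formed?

30240

Choose and order 5 of the 10 symbols: the first letter has 10 options, the next 9, and so on down to 6.
10 × 9 × 8 × 7 × 6 = 30240.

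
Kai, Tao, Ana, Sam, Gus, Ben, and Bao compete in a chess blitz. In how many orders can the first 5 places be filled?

There are 7 choices for 1st place, 6 for 2nd, and so on down to 3 for position 5.
That gives 7 × 6 × 5 × 4 × 3 = 2520.

2520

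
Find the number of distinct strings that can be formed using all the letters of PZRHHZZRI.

Letter multiplicities in PZRHHZZRI: H×2, I×1, P×1, R×2, Z×3.
So there are 9! / (3!·2!·2!) = 15120 distinguishable arrangements.

15120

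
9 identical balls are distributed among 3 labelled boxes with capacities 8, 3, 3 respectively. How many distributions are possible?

15

By stars and bars, unrestricted non-negative solutions to x_1+…+x_3 = 9 number C(9+2,2) = 55.
Subtract solutions that violate a single cap (substitute x_i' = x_i − (cap_i+1)): x_1 ≥ 9 gives C(2,2) = 1; x_2 ≥ 4 gives C(7,2) = 21; x_3 ≥ 4 gives C(7,2) = 21. Together 43.
Add back pairs where two caps are both exceeded: 0 + 0 + 3 = 3.
By inclusion–exclusion the count is 55 − 43 + 3 = 15.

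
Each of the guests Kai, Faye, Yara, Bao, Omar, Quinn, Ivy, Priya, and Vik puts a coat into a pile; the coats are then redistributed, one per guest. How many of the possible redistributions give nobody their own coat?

Let Aᵢ be the assignments in which guest i gets their own coat. We want the size of the complement of A₁∪…∪A_9.
By inclusion–exclusion this is Σ_{j=0}^{9} (−1)^j C(9,j)·(9−j)!.
Computing: 362880 − 362880 + 181440 − 60480 + 15120 − 3024 + 504 − 72 + 9 − 1 = 133496.

133496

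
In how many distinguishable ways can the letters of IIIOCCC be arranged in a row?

140

IIIOCCC has 7 letters with C appearing 3 times and I appearing 3 times.
The number of distinct arrangements is 7!/(3!·3!) = 5040/36 = 140.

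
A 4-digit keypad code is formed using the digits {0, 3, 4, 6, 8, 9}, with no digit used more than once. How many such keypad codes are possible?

360

This is a permutation of 4 out of 6: P(6,4) = 6!/2!.
That product is 6 × 5 × 4 × 3 = 360.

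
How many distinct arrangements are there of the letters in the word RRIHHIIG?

1680

Letter multiplicities in RRIHHIIG: G×1, H×2, I×3, R×2.
So there are 8! / (3!·2!·2!) = 1680 distinguishable arrangements.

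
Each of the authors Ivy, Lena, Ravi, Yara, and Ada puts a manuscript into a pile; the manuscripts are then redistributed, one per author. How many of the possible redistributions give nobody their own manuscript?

44

This is the derangement count D_5: permutations of 5 items with no fixed point.
By inclusion–exclusion this is Σ_{j=0}^{5} (−1)^j C(5,j)·(5−j)!.
Computing: 120 − 120 + 60 − 20 + 5 − 1 = 44.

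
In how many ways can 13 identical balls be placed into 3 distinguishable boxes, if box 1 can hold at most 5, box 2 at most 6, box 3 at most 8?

Without the upper bounds there are C(15,2) = 105 ways to split 13 among 3 boxes.
Subtract solutions that violate a single cap (substitute x_i' = x_i − (cap_i+1)): x_1 ≥ 6 gives C(9,2) = 36; x_2 ≥ 7 gives C(8,2) = 28; x_3 ≥ 9 gives C(6,2) = 15. Together 79.
Add back pairs where two caps are both exceeded: 1 + 0 + 0 = 1.
By inclusion–exclusion the count is 105 − 79 + 1 = 27.

27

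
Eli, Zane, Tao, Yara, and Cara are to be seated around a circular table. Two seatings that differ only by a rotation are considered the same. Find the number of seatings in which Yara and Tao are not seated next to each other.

Without the restriction there are (4)! = 24 seatings.
Those with Yara next to Tao: fuse the pair into one unit and seat 4 units around a circle — 2·(3)! = 12.
Subtracting, 24 − 12 = 12.

12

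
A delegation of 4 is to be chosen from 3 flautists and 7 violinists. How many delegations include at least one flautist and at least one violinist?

175

Unrestricted: C(10,4) = 210 ways to pick any 4 of the 10.
Subtract selections that omit an entire group: no flautists → C(7,4) = 35; no violinists → C(3,4) = 0.
Both groups omitted at once is impossible, so 210 − 35 = 175.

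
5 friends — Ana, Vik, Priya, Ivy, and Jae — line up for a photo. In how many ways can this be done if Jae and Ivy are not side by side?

72

There are 5! = 120 arrangements in all. If Jae and Ivy are adjacent, merging them into one block gives 2·(4)! = 48 arrangements.
Complementary counting: 120 − 48 = 72.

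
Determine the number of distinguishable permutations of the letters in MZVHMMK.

The 7 letters of MZVHMMK have repeats: M appearing 3 times.
The number of distinct arrangements is 7!/(3!) = 5040/6 = 840.

840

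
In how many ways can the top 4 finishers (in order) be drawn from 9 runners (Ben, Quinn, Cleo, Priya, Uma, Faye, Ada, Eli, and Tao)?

3024

There are 9 choices for 1st place, 8 for 2nd, and so on down to 6 for position 4.
That gives 9 × 8 × 7 × 6 = 3024.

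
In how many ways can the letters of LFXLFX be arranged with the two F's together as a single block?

30

Treat the 2 copies of F as a single block. The multiset to arrange is then {FF, L, L, X, X}, 5 items in all.
That gives (5)!/(2!·2!) = 30 arrangements.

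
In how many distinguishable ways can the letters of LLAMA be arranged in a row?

30

LLAMA has 5 letters with A appearing twice and L appearing twice.
So there are 5! / (2!·2!) = 30 distinguishable arrangements.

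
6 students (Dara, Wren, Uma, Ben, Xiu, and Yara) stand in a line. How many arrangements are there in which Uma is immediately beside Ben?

Treat {Uma, Ben} as a single unit. There are 5 units to order, and the pair itself can be ordered 2 ways.
So the count is 2·(5)! = 240.

240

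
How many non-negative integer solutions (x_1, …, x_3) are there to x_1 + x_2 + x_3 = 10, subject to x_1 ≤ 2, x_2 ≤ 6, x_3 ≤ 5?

9

Ignoring the caps, the number of non-negative solutions to x_1+…+x_3 = 10 is C(12,2) = 66.
Subtract solutions that violate a single cap (substitute x_i' = x_i − (cap_i+1)): x_1 ≥ 3 gives C(9,2) = 36; x_2 ≥ 7 gives C(5,2) = 10; x_3 ≥ 6 gives C(6,2) = 15. Together 61.
Add back pairs where two caps are both exceeded: 1 + 3 + 0 = 4.
By inclusion–exclusion the count is 66 − 61 + 4 = 9.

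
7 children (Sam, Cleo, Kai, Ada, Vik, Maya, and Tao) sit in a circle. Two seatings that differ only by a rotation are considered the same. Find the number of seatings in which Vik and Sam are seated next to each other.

240

Treat {Vik, Sam} as one unit (2 internal orders) and seat the resulting 6 units around the table: (5)! circular arrangements.
So 2 × (5)! = 2 × 120 = 240.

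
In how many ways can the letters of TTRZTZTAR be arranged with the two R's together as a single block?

Treat the 2 copies of R as a single block. The multiset to arrange is then {RR, A, T, T, T, T, Z, Z}, 8 items in all.
That gives (8)!/(4!·2!) = 840 arrangements.

840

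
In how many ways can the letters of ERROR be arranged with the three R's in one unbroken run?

Treat the 3 copies of R as a single block. The multiset to arrange is then {RRR, E, O}, 3 items in all.
All 3 items are distinct, so there are (3)! = 6 arrangements.

6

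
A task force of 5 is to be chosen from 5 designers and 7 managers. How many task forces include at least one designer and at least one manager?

Unrestricted: C(12,5) = 792 ways to pick any 5 of the 12.
Subtract selections that omit an entire group: no designers → C(7,5) = 21; no managers → C(5,5) = 1.
Both groups omitted at once is impossible, so 792 − 22 = 770.

770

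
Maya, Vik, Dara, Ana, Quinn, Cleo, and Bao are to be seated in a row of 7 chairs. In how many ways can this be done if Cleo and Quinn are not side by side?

There are 7! = 5040 arrangements in all. If Cleo and Quinn are adjacent, merging them into one block gives 2·(6)! = 1440 arrangements.
So 5040 − 1440 = 3600 arrangements keep them apart.

3600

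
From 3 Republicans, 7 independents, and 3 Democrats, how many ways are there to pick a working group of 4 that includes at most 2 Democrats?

705

Split by how many Democrats are chosen (0 through 2).
Sum: C(3,0)·C(10,4) + C(3,1)·C(10,3) + C(3,2)·C(10,2) = 210 + 360 + 135 = 705.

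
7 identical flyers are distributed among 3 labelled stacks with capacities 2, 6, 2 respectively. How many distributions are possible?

8

Without the upper bounds there are C(9,2) = 36 ways to split 7 among 3 stacks.
Subtract solutions that violate a single cap (substitute x_i' = x_i − (cap_i+1)): x_1 ≥ 3 gives C(6,2) = 15; x_2 ≥ 7 gives C(2,2) = 1; x_3 ≥ 3 gives C(6,2) = 15. Together 31.
Add back pairs where two caps are both exceeded: 0 + 3 + 0 = 3.
By inclusion–exclusion the count is 36 − 31 + 3 = 8.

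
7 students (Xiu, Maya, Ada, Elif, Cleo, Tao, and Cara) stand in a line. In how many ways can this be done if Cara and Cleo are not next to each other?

Of the 7! = 5040 arrangements, those with Cara and Cleo adjacent number 2 × 6! = 1440 (treat the pair as a block with 2 internal orders).
So 5040 − 1440 = 3600 arrangements keep them apart.

3600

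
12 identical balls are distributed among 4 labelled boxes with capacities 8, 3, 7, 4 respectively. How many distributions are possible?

Without the upper bounds there are C(15,3) = 455 ways to split 12 among 4 boxes.
Subtract solutions that violate a single cap (substitute x_i' = x_i − (cap_i+1)): x_1 ≥ 9 gives C(6,3) = 20; x_2 ≥ 4 gives C(11,3) = 165; x_3 ≥ 8 gives C(7,3) = 35; x_4 ≥ 5 gives C(10,3) = 120. Together 340.
Add back pairs where two caps are both exceeded: 0 + 0 + 0 + 1 + 20 + 0 = 21.
By inclusion–exclusion the count is 455 − 340 + 21 = 136.

136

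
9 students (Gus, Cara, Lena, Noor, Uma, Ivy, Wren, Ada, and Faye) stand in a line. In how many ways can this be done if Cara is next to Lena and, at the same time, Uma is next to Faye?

Treat {Cara,Lena} as one block (2 orders) and {Uma,Faye} as another (2 orders).
That leaves 7 units to arrange: 2 × 2 × 7! = 4 × 5040 = 20160.

20160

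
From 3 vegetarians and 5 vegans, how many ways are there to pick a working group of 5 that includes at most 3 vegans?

Split by how many vegans are chosen (0 through 3).
Sum: C(5,0)·C(3,5) + C(5,1)·C(3,4) + C(5,2)·C(3,3) + C(5,3)·C(3,2) = 0 + 0 + 10 + 30 = 40.

40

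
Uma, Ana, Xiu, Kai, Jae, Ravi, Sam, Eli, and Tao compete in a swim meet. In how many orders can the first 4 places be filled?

3024

There are 9 choices for 1st place, 8 for 2nd, and so on down to 6 for position 4.
That gives 9 × 8 × 7 × 6 = 3024.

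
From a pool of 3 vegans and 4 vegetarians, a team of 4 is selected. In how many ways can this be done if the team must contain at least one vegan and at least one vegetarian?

Total 4-person selections from all 7: C(7,4) = 35.
Selections missing a whole group: no vegans → C(4,4) = 1; no vegetarians → C(3,4) = 0.
Both groups omitted at once is impossible, so 35 − 1 = 34.

34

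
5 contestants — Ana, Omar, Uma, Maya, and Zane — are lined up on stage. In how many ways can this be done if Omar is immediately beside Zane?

48

Place the 3 others and the Omar-Zane pair as 4 objects in a line; the pair has 2 internal arrangements.
That gives 2 × 4! = 2 × 24 = 48.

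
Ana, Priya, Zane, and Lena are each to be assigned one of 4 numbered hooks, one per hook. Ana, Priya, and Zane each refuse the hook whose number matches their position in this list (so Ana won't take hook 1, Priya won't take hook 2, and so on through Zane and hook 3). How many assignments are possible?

Let Aᵢ (for i ∈ {1, 2, 3}) be the placements that put person i in their forbidden hook. Any j of these fix j positions, leaving (4−j)! ways to fill the rest, and there are C(3,j) ways to pick which j.
By inclusion–exclusion, the number of valid placements is Σ_{j=0}^{3} (−1)^j C(3,j)·(4−j)!.
Computing: 24 − 18 + 6 − 1 = 11.

11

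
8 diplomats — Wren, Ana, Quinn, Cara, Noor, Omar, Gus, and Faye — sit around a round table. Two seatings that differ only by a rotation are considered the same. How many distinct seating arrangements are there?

Around a circle, 8 distinct people have 8!/8 = (7)! = 5040 rotationally distinct seatings.

5040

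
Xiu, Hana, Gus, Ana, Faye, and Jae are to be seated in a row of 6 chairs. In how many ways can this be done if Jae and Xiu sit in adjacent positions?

Treat {Jae, Xiu} as a single unit. There are 5 units to order, and the pair itself can be ordered 2 ways.
So the count is 2·(5)! = 240.

240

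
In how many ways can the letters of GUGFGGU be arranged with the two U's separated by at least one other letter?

Total arrangements of GUGFGGU: 7!/(4!·2!) = 105.
Arrangements with the U's together: treat UU as one letter, giving (6)!/(4!) = 30.
Subtracting, 105 − 30 = 75 arrangements keep the U's apart.

75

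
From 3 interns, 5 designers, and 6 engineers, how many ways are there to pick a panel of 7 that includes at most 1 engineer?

176

Split by how many engineers are chosen (0 through 1).
Sum: C(6,0)·C(8,7) + C(6,1)·C(8,6) = 8 + 168 = 176.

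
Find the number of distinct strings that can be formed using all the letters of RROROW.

The 6 letters of RROROW have repeats: O appearing twice and R appearing 3 times.
The number of distinct arrangements is 6!/(3!·2!) = 720/12 = 60.

60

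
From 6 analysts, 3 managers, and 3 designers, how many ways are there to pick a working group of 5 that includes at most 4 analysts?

Split by how many analysts are chosen (0 through 4).
Sum: C(6,0)·C(6,5) + C(6,1)·C(6,4) + C(6,2)·C(6,3) + C(6,3)·C(6,2) + C(6,4)·C(6,1) = 6 + 90 + 300 + 300 + 90 = 786.

786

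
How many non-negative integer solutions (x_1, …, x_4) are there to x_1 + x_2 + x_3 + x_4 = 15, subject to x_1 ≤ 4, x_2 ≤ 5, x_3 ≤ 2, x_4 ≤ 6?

Ignoring the caps, the number of non-negative solutions to x_1+…+x_4 = 15 is C(18,3) = 816.
Subtract solutions that violate a single cap (substitute x_i' = x_i − (cap_i+1)): x_1 ≥ 5 gives C(13,3) = 286; x_2 ≥ 6 gives C(12,3) = 220; x_3 ≥ 3 gives C(15,3) = 455; x_4 ≥ 7 gives C(11,3) = 165. Together 1126.
Add back pairs where two caps are both exceeded: 35 + 120 + 20 + 84 + 10 + 56 = 325.
Subtract triples: 4 + 0 + 1 + 0 = 5.
By inclusion–exclusion the count is 816 − 1126 + 325 − 5 = 10.

10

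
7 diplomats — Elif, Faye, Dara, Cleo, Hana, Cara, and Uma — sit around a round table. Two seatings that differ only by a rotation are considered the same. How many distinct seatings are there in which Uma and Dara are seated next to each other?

Glue Uma and Dara into a block (2 internal orders). Seating 6 units around a circle gives (5)! arrangements.
So 2 × (5)! = 2 × 120 = 240.

240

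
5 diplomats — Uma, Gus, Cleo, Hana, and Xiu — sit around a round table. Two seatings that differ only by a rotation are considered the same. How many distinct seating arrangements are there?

24

Seat Uma anywhere (absorbing the rotational symmetry), then permute the other 4: (4)! = 24.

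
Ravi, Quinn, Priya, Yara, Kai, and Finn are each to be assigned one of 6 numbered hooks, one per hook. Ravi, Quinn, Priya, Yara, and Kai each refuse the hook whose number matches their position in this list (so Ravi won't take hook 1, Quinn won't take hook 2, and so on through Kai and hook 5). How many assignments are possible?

309

Let Aᵢ (for 1 ≤ i ≤ 5) be the placements that put person i in their forbidden hook. Any j of these fix j positions, leaving (6−j)! ways to fill the rest, and there are C(5,j) ways to pick which j.
By inclusion–exclusion, the number of valid placements is Σ_{j=0}^{5} (−1)^j C(5,j)·(6−j)!.
Computing: 720 − 600 + 240 − 60 + 10 − 1 = 309.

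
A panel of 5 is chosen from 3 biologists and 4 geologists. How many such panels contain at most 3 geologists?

18

Split by how many geologists are chosen (0 through 3).
Sum: C(4,0)·C(3,5) + C(4,1)·C(3,4) + C(4,2)·C(3,3) + C(4,3)·C(3,2) = 0 + 0 + 6 + 12 = 18.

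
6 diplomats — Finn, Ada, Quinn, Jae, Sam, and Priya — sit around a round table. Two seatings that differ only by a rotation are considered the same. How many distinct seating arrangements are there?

Seat Finn anywhere (absorbing the rotational symmetry), then permute the other 5: (5)! = 120.

120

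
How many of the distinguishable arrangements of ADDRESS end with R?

180

Fix R in the last position and arrange the remaining 6 letters.
Those 6 letters have D appearing twice and S appearing twice, giving (6)!/(2!·2!) = 180.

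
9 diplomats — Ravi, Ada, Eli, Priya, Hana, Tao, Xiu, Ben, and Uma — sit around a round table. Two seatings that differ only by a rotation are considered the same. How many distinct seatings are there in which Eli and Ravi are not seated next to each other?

30240

Without the restriction there are (8)! = 40320 seatings.
Seatings with Eli beside Ravi: treat them as a block with 2 internal orders, giving 2 × (7)! = 10080.
Subtracting, 40320 − 10080 = 30240.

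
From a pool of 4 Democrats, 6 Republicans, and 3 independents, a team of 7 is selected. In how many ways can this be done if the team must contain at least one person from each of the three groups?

With no constraint there are C(13,7) = 1716 possible selections.
Selections missing a whole group: no Democrats → C(9,7) = 36; no Republicans → C(7,7) = 1; no independents → C(10,7) = 120.
Add back selections omitting two groups (i.e. drawn from a single group): C(4,7) + C(6,7) + C(3,7) = 0.
By inclusion–exclusion: 1716 − 157 + 0 = 1559.

1559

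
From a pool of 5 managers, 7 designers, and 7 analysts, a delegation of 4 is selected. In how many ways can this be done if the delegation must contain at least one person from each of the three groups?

1960

Total 4-person selections from all 19: C(19,4) = 3876.
Subtract selections that omit an entire group: no managers → C(14,4) = 1001; no designers → C(12,4) = 495; no analysts → C(12,4) = 495.
Add back selections omitting two groups (i.e. drawn from a single group): C(5,4) + C(7,4) + C(7,4) = 75.
By inclusion–exclusion: 3876 − 1991 + 75 = 1960.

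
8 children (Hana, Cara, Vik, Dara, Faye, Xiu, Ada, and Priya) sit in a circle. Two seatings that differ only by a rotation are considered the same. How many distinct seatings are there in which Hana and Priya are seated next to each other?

1440

Treat {Hana, Priya} as one unit (2 internal orders) and seat the resulting 7 units around the table: (6)! circular arrangements.
So 2 × (6)! = 2 × 720 = 1440.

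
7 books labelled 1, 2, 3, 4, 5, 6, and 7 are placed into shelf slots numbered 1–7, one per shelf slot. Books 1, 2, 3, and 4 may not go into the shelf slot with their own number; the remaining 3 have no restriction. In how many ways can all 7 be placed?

Let Aᵢ (for 1 ≤ i ≤ 4) be the placements that put book i in its forbidden shelf slot. Any j of these fix j positions, leaving (7−j)! ways to fill the rest, and there are C(4,j) ways to pick which j.
By inclusion–exclusion, the number of valid placements is Σ_{j=0}^{4} (−1)^j C(4,j)·(7−j)!.
Computing: 5040 − 2880 + 720 − 96 + 6 = 2790.

2790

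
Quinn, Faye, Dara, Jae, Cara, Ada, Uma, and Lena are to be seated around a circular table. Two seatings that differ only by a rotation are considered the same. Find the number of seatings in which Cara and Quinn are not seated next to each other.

All circular seatings of 8 people number (7)! = 5040.
Those with Cara next to Quinn: fuse the pair into one unit and seat 7 units around a circle — 2·(6)! = 1440.
Subtracting, 5040 − 1440 = 3600.

3600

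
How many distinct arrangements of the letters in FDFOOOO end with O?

With the last slot taken by O, it remains to arrange the other 6 letters (FDFOOO).
Those 6 letters have F appearing twice and O appearing 3 times, giving (6)!/(3!·2!) = 60.

60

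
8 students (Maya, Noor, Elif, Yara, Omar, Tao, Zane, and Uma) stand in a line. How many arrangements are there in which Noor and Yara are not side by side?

30240

Of the 8! = 40320 arrangements, those with Noor and Yara adjacent number 2 × 7! = 10080 (treat the pair as a block with 2 internal orders).
So 40320 − 10080 = 30240 arrangements keep them apart.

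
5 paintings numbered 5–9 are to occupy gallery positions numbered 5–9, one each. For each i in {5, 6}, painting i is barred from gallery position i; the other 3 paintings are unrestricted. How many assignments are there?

Let Aᵢ (for i ∈ {5, 6}) be the placements that put painting i in its forbidden gallery position. Any j of these fix j positions, leaving (5−j)! ways to fill the rest, and there are C(2,j) ways to pick which j.
By inclusion–exclusion, the number of valid placements is Σ_{j=0}^{2} (−1)^j C(2,j)·(5−j)!.
Computing: 120 − 48 + 6 = 78.

78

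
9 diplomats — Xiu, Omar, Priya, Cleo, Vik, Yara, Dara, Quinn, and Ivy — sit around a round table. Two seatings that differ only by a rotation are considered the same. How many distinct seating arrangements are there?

40320

Fix one person's seat to break rotational symmetry; the remaining 8 people can be arranged in (8)! = 40320 ways.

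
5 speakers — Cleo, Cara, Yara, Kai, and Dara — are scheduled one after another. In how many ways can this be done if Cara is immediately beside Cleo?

48

Treat {Cara, Cleo} as a single unit. There are 4 units to order, and the pair itself can be ordered 2 ways.
So the count is 2·(4)! = 48.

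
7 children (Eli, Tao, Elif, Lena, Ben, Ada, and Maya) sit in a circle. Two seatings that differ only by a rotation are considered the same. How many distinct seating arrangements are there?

720

Fix one person's seat to break rotational symmetry; the remaining 6 people can be arranged in (6)! = 720 ways.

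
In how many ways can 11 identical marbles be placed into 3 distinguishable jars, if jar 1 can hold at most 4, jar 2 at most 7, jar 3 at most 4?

Without the upper bounds there are C(13,2) = 78 ways to split 11 among 3 jars.
Subtract solutions that violate a single cap (substitute x_i' = x_i − (cap_i+1)): x_1 ≥ 5 gives C(8,2) = 28; x_2 ≥ 8 gives C(5,2) = 10; x_3 ≥ 5 gives C(8,2) = 28. Together 66.
Add back pairs where two caps are both exceeded: 0 + 3 + 0 = 3.
By inclusion–exclusion the count is 78 − 66 + 3 = 15.

15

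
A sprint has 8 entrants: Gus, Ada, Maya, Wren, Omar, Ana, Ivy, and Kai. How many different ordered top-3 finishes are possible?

This is an ordered selection of 3 from 8: P(8,3).
That gives 8 × 7 × 6 = 336.

336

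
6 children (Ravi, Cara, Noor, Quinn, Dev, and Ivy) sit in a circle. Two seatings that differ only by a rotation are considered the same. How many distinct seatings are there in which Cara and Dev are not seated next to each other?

All circular seatings of 6 people number (5)! = 120.
Those with Cara next to Dev: fuse the pair into one unit and seat 5 units around a circle — 2·(4)! = 48.
Subtracting, 120 − 48 = 72.

72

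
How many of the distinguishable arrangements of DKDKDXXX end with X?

Fix X in the last position and arrange the remaining 7 letters.
Those 7 letters have D appearing 3 times, K appearing twice, and X appearing twice, giving (7)!/(3!·2!·2!) = 210.

210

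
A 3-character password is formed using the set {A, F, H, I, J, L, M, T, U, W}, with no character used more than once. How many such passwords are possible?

720

With no repetition, fill the 3 characters in order: 10 choices, then 9, down to 8.
That product is 10 × 9 × 8 = 720.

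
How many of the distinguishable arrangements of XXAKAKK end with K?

90

Fix K in the last position and arrange the remaining 6 letters.
Those 6 letters have A appearing twice, K appearing twice, and X appearing twice, giving (6)!/(2!·2!·2!) = 90.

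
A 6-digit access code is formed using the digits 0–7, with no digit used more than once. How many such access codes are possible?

With no repetition, fill the 6 digits in order: 8 choices, then 7, down to 3.
That product is 8 × 7 × 6 × 5 × 4 × 3 = 20160.

20160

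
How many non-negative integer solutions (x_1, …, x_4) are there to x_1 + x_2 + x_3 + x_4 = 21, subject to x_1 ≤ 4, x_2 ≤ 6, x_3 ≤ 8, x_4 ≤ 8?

55

Without the upper bounds there are C(24,3) = 2024 ways to split 21 among 4 variables.
Subtract solutions that violate a single cap (substitute x_i' = x_i − (cap_i+1)): x_1 ≥ 5 gives C(19,3) = 969; x_2 ≥ 7 gives C(17,3) = 680; x_3 ≥ 9 gives C(15,3) = 455; x_4 ≥ 9 gives C(15,3) = 455. Together 2559.
Add back pairs where two caps are both exceeded: 220 + 120 + 120 + 56 + 56 + 20 = 592.
Subtract triples: 1 + 1 + 0 + 0 = 2.
By inclusion–exclusion the count is 2024 − 2559 + 592 − 2 = 55.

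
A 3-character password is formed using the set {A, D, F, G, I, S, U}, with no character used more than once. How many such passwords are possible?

Choose and order 3 of the 7 symbols: the first character has 7 options, the next 6, then 5.
7 × 6 × 5 = 210.

210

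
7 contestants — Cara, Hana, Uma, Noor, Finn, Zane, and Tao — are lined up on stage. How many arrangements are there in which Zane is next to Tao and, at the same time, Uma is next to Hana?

Treat {Zane,Tao} as one block (2 orders) and {Uma,Hana} as another (2 orders).
That leaves 5 units to arrange: 2 × 2 × 5! = 4 × 120 = 480.

480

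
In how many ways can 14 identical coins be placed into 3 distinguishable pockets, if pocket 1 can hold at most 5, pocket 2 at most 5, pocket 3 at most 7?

Without the upper bounds there are C(16,2) = 120 ways to split 14 among 3 pockets.
Subtract solutions that violate a single cap (substitute x_i' = x_i − (cap_i+1)): x_1 ≥ 6 gives C(10,2) = 45; x_2 ≥ 6 gives C(10,2) = 45; x_3 ≥ 8 gives C(8,2) = 28. Together 118.
Add back pairs where two caps are both exceeded: 6 + 1 + 1 = 8.
By inclusion–exclusion the count is 120 − 118 + 8 = 10.

10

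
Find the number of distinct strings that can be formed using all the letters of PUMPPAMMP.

2520

The 9 letters of PUMPPAMMP have repeats: M appearing 3 times and P appearing 4 times.
The number of distinct arrangements is 9!/(4!·3!) = 362880/144 = 2520.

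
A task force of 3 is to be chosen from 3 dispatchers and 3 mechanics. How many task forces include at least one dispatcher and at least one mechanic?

Unrestricted: C(6,3) = 20 ways to pick any 3 of the 6.
Subtract selections that omit an entire group: no dispatchers → C(3,3) = 1; no mechanics → C(3,3) = 1.
Both groups omitted at once is impossible, so 20 − 2 = 18.

18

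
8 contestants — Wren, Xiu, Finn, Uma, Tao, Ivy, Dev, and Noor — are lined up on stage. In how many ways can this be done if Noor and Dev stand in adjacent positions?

10080

Place the 6 others and the Noor-Dev pair as 7 objects in a line; the pair has 2 internal arrangements.
That gives 2 × 7! = 2 × 5040 = 10080.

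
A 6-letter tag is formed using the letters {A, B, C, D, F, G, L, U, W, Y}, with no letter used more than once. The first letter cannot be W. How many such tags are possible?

136080

The first letter has 10−1 = 9 choices (anything except W).
The remaining 5 letters are filled from the other 9 symbols without repetition: 9 × 8 × 7 × 6 × 5 = 15120.
Total: 9 × 15120 = 136080.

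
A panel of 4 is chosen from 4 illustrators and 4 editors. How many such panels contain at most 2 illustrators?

Split by how many illustrators are chosen (0 through 2).
Sum: C(4,0)·C(4,4) + C(4,1)·C(4,3) + C(4,2)·C(4,2) = 1 + 16 + 36 = 53.

53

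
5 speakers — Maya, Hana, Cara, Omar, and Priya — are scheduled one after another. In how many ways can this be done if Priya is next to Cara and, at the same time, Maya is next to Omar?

24

Treat {Priya,Cara} as one block (2 orders) and {Maya,Omar} as another (2 orders).
That leaves 3 units to arrange: 2 × 2 × 3! = 4 × 6 = 24.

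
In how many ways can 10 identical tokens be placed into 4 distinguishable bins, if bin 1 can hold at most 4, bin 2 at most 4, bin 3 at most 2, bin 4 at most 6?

By stars and bars, unrestricted non-negative solutions to x_1+…+x_4 = 10 number C(10+3,3) = 286.
Subtract solutions that violate a single cap (substitute x_i' = x_i − (cap_i+1)): x_1 ≥ 5 gives C(8,3) = 56; x_2 ≥ 5 gives C(8,3) = 56; x_3 ≥ 3 gives C(10,3) = 120; x_4 ≥ 7 gives C(6,3) = 20. Together 252.
Add back pairs where two caps are both exceeded: 1 + 10 + 0 + 10 + 0 + 1 = 22.
By inclusion–exclusion the count is 286 − 252 + 22 = 56.

56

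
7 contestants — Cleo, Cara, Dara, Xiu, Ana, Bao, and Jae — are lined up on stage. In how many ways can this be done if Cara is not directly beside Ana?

Of the 7! = 5040 arrangements, those with Cara and Ana adjacent number 2 × 6! = 1440 (treat the pair as a block with 2 internal orders).
So 5040 − 1440 = 3600 arrangements keep them apart.

3600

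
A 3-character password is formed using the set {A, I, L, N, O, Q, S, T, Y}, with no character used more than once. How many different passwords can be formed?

504

Choose and order 3 of the 9 symbols: the first character has 9 options, the next 8, then 7.
That product is 9 × 8 × 7 = 504.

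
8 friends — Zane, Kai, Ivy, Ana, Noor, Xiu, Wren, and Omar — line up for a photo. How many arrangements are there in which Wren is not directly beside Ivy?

30240

Of the 8! = 40320 arrangements, those with Wren and Ivy adjacent number 2 × 7! = 10080 (treat the pair as a block with 2 internal orders).
So 40320 − 10080 = 30240 arrangements keep them apart.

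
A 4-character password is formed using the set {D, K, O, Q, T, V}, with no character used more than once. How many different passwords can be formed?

360

Choose and order 4 of the 6 symbols: the first character has 6 options, the next 5, then 4, 3.
6 × 5 × 4 × 3 = 360.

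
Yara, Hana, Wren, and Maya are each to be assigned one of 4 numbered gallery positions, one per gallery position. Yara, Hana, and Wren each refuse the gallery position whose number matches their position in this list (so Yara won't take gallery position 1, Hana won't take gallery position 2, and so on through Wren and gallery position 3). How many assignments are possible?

Let Aᵢ (for i ∈ {1, 2, 3}) be the placements that put person i in their forbidden gallery position. Any j of these fix j positions, leaving (4−j)! ways to fill the rest, and there are C(3,j) ways to pick which j.
By inclusion–exclusion, the number of valid placements is Σ_{j=0}^{3} (−1)^j C(3,j)·(4−j)!.
Computing: 24 − 18 + 6 − 1 = 11.

11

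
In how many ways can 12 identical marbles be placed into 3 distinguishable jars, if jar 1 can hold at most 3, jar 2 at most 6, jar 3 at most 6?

10

Ignoring the caps, the number of non-negative solutions to x_1+…+x_3 = 12 is C(14,2) = 91.
Subtract solutions that violate a single cap (substitute x_i' = x_i − (cap_i+1)): x_1 ≥ 4 gives C(10,2) = 45; x_2 ≥ 7 gives C(7,2) = 21; x_3 ≥ 7 gives C(7,2) = 21. Together 87.
Add back pairs where two caps are both exceeded: 3 + 3 + 0 = 6.
By inclusion–exclusion the count is 91 − 87 + 6 = 10.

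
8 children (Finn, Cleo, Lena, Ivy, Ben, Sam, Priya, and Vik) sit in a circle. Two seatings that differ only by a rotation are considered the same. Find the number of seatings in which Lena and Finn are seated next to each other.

Treat {Lena, Finn} as one unit (2 internal orders) and seat the resulting 7 units around the table: (6)! circular arrangements.
So 2 × (6)! = 2 × 720 = 1440.

1440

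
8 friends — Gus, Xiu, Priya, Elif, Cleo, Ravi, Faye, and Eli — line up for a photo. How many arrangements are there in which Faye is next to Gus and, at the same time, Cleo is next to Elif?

Treat {Faye,Gus} as one block (2 orders) and {Cleo,Elif} as another (2 orders).
That leaves 6 units to arrange: 2 × 2 × 6! = 4 × 720 = 2880.

2880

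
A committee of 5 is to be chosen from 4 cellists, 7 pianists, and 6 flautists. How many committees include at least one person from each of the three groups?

4214

With no constraint there are C(17,5) = 6188 possible selections.
Subtract selections that omit an entire group: no cellists → C(13,5) = 1287; no pianists → C(10,5) = 252; no flautists → C(11,5) = 462.
Add back selections omitting two groups (i.e. drawn from a single group): C(4,5) + C(7,5) + C(6,5) = 27.
By inclusion–exclusion: 6188 − 2001 + 27 = 4214.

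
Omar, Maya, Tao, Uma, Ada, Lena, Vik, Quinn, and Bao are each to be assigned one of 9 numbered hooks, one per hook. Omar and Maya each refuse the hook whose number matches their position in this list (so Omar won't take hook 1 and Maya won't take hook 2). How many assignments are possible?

Let Aᵢ (for i ∈ {1, 2}) be the placements that put person i in their forbidden hook. Any j of these fix j positions, leaving (9−j)! ways to fill the rest, and there are C(2,j) ways to pick which j.
By inclusion–exclusion, the number of valid placements is Σ_{j=0}^{2} (−1)^j C(2,j)·(9−j)!.
Computing: 362880 − 80640 + 5040 = 287280.

287280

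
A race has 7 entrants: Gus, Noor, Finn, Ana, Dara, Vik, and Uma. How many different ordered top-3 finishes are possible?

This is an ordered selection of 3 from 7: P(7,3).
That gives 7 × 6 × 5 = 210.

210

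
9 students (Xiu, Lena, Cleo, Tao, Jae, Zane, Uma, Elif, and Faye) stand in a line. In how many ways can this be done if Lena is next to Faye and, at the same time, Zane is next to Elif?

Treat {Lena,Faye} as one block (2 orders) and {Zane,Elif} as another (2 orders).
That leaves 7 units to arrange: 2 × 2 × 7! = 4 × 5040 = 20160.

20160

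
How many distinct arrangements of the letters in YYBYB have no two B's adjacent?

6

Total arrangements of YYBYB: 5!/(3!·2!) = 10.
Arrangements with the B's together: treat BB as one letter, giving (4)!/(3!) = 4.
Hence 10 − 4 = 6.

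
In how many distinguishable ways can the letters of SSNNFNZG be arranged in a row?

The 8 letters of SSNNFNZG have repeats: N appearing 3 times and S appearing twice.
The number of distinct arrangements is 8!/(3!·2!) = 40320/12 = 3360.

3360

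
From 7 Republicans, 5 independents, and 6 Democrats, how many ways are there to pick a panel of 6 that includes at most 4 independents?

18551

Split by how many independents are chosen (0 through 4).
Sum: C(5,0)·C(13,6) + C(5,1)·C(13,5) + C(5,2)·C(13,4) + C(5,3)·C(13,3) + C(5,4)·C(13,2) = 1716 + 6435 + 7150 + 2860 + 390 = 18551.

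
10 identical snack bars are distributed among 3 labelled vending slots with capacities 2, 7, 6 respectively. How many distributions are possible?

Without the upper bounds there are C(12,2) = 66 ways to split 10 among 3 vending slots.
Subtract solutions that violate a single cap (substitute x_i' = x_i − (cap_i+1)): x_1 ≥ 3 gives C(9,2) = 36; x_2 ≥ 8 gives C(4,2) = 6; x_3 ≥ 7 gives C(5,2) = 10. Together 52.
Add back pairs where two caps are both exceeded: 0 + 1 + 0 = 1.
By inclusion–exclusion the count is 66 − 52 + 1 = 15.

15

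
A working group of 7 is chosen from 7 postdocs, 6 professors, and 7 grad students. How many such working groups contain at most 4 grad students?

Split by how many grad students are chosen (0 through 4).
Sum: C(7,0)·C(13,7) + C(7,1)·C(13,6) + C(7,2)·C(13,5) + C(7,3)·C(13,4) + C(7,4)·C(13,3) = 1716 + 12012 + 27027 + 25025 + 10010 = 75790.

75790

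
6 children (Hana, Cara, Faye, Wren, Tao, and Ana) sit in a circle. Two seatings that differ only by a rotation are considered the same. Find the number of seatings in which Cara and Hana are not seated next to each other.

All circular seatings of 6 people number (5)! = 120.
Seatings with Cara beside Hana: treat them as a block with 2 internal orders, giving 2 × (4)! = 48.
Subtracting, 120 − 48 = 72.

72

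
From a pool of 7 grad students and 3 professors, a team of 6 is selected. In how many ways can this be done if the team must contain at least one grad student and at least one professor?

203

Total 6-person selections from all 10: C(10,6) = 210.
Selections missing a whole group: no grad students → C(3,6) = 0; no professors → C(7,6) = 7.
Both groups omitted at once is impossible, so 210 − 7 = 203.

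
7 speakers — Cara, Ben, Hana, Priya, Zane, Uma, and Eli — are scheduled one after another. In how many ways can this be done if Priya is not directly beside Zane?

Of the 7! = 5040 arrangements, those with Priya and Zane adjacent number 2 × 6! = 1440 (treat the pair as a block with 2 internal orders).
Complementary counting: 5040 − 1440 = 3600.

3600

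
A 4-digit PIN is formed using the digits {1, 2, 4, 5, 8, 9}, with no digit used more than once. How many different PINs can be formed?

Choose and order 4 of the 6 symbols: the first digit has 6 options, the next 5, then 4, 3.
That product is 6 × 5 × 4 × 3 = 360.

360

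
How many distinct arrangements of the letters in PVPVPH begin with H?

10

With the first slot taken by H, it remains to arrange the other 5 letters (PVPVP).
Those 5 letters have P appearing 3 times and V appearing twice, giving (5)!/(3!·2!) = 10.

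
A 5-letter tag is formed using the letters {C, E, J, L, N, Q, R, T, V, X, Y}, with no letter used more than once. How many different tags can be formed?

Choose and order 5 of the 11 symbols: the first letter has 11 options, the next 10, and so on down to 7.
11 × 10 × 9 × 8 × 7 = 55440.

55440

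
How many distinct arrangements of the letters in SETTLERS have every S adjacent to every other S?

1260

Treat the 2 copies of S as a single block. The multiset to arrange is then {SS, E, E, L, R, T, T}, 7 items in all.
That gives (7)!/(2!·2!) = 1260 arrangements.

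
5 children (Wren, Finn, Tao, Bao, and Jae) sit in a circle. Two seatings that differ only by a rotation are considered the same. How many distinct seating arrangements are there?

24

Around a circle, 5 distinct people have 5!/5 = (4)! = 24 rotationally distinct seatings.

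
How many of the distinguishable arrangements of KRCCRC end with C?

Fix C in the last position and arrange the remaining 5 letters.
Those 5 letters have C appearing twice and R appearing twice, giving (5)!/(2!·2!) = 30.

30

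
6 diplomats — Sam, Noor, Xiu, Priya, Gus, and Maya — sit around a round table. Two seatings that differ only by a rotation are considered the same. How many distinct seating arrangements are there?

120

Fix one person's seat to break rotational symmetry; the remaining 5 people can be arranged in (5)! = 120 ways.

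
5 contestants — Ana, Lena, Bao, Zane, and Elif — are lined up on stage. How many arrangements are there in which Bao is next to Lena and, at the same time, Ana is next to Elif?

Treat {Bao,Lena} as one block (2 orders) and {Ana,Elif} as another (2 orders).
That leaves 3 units to arrange: 2 × 2 × 3! = 4 × 6 = 24.

24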